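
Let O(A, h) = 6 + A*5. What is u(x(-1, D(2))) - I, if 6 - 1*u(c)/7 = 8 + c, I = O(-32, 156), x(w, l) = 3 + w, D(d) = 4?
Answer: 126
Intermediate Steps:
O(A, h) = 6 + 5*A
I = -154 (I = 6 + 5*(-32) = 6 - 160 = -154)
u(c) = -14 - 7*c (u(c) = 42 - 7*(8 + c) = 42 + (-56 - 7*c) = -14 - 7*c)
u(x(-1, D(2))) - I = (-14 - 7*(3 - 1)) - 1*(-154) = (-14 - 7*2) + 154 = (-14 - 14) + 154 = -28 + 154 = 126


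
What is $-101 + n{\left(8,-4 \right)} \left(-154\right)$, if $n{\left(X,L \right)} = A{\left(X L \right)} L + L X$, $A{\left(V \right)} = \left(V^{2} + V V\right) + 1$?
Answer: $1267011$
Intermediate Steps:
$A{\left(V \right)} = 1 + 2 V^{2}$ ($A{\left(V \right)} = \left(V^{2} + V^{2}\right) + 1 = 2 V^{2} + 1 = 1 + 2 V^{2}$)
$n{\left(X,L \right)} = L X + L \left(1 + 2 L^{2} X^{2}\right)$ ($n{\left(X,L \right)} = \left(1 + 2 \left(X L\right)^{2}\right) L + L X = \left(1 + 2 \left(L X\right)^{2}\right) L + L X = \left(1 + 2 L^{2} X^{2}\right) L + L X = L \left(1 + 2 L^{2} X^{2}\right) + L X = L X + L \left(1 + 2 L^{2} X^{2}\right)$)
$-101 + n{\left(8,-4 \right)} \left(-154\right) = -101 + - 4 \left(1 + 8 + 2 \left(-4\right)^{2} \cdot 8^{2}\right) \left(-154\right) = -101 + - 4 \left(1 + 8 + 2 \cdot 16 \cdot 64\right) \left(-154\right) = -101 + - 4 \left(1 + 8 + 2048\right) \left(-154\right) = -101 + \left(-4\right) 2057 \left(-154\right) = -101 - -1267112 = -101 + 1267112 = 1267011$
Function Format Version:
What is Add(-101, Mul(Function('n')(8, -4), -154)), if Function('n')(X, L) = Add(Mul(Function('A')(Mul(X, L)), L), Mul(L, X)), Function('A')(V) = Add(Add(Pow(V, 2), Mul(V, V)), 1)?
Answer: 1267011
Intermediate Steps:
Function('A')(V) = Add(1, Mul(2, Pow(V, 2))) (Function('A')(V) = Add(Add(Pow(V, 2), Pow(V, 2)), 1) = Add(Mul(2, Pow(V, 2)), 1) = Add(1, Mul(2, Pow(V, 2))))
Function('n')(X, L) = Add(Mul(L, X), Mul(L, Add(1, Mul(2, Pow(L, 2), Pow(X, 2))))) (Function('n')(X, L) = Add(Mul(Add(1, Mul(2, Pow(Mul(X, L), 2))), L), Mul(L, X)) = Add(Mul(Add(1, Mul(2, Pow(Mul(L, X), 2))), L), Mul(L, X)) = Add(Mul(Add(1, Mul(2, Mul(Pow(L, 2), Pow(X, 2)))), L), Mul(L, X)) = Add(Mul(Add(1, Mul(2, Pow(L, 2), Pow(X, 2))), L), Mul(L, X)) = Add(Mul(L, Add(1, Mul(2, Pow(L, 2), Pow(X, 2)))), Mul(L, X)) = Add(Mul(L, X), Mul(L, Add(1, Mul(2, Pow(L, 2), Pow(X, 2))))))
Add(-101, Mul(Function('n')(8, -4), -154)) = Add(-101, Mul(Mul(-4, Add(1, 8, Mul(2, Pow(-4, 2), Pow(8, 2)))), -154)) = Add(-101, Mul(Mul(-4, Add(1, 8, Mul(2, 16, 64))), -154)) = Add(-101, Mul(Mul(-4, Add(1, 8, 2048)), -154)) = Add(-101, Mul(Mul(-4, 2057), -154)) = Add(-101, Mul(-8228, -154)) = Add(-101, 1267112) = 1267011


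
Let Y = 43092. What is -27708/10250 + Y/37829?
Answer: -15959814/10203875 ≈ -1.5641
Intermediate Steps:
-27708/10250 + Y/37829 = -27708/10250 + 43092/37829 = -27708*1/10250 + 43092*(1/37829) = -13854/5125 + 2268/1991 = -15959814/10203875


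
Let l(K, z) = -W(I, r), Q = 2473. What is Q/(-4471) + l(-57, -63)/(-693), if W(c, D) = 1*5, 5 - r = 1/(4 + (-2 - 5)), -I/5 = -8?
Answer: -1691434/3098403 ≈ -0.54591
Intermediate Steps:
I = 40 (I = -5*(-8) = 40)
r = 16/3 (r = 5 - 1/(4 + (-2 - 5)) = 5 - 1/(4 - 7) = 5 - 1/(-3) = 5 - 1*(-1/3) = 5 + 1/3 = 16/3 ≈ 5.3333)
W(c, D) = 5
l(K, z) = -5 (l(K, z) = -1*5 = -5)
Q/(-4471) + l(-57, -63)/(-693) = 2473/(-4471) - 5/(-693) = 2473*(-1/4471) - 5*(-1/693) = -2473/4471 + 5/693 = -1691434/3098403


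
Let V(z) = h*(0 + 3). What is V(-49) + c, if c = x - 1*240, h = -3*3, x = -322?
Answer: -589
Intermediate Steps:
h = -9
c = -562 (c = -322 - 1*240 = -322 - 240 = -562)
V(z) = -27 (V(z) = -9*(0 + 3) = -9*3 = -27)
V(-49) + c = -27 - 562 = -589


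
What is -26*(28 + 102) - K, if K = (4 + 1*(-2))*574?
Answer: -4528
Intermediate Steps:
K = 1148 (K = (4 - 2)*574 = 2*574 = 1148)
-26*(28 + 102) - K = -26*(28 + 102) - 1*1148 = -26*130 - 1148 = -3380 - 1148 = -4528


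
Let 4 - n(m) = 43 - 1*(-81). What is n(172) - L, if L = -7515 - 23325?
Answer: 30720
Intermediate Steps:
L = -30840
n(m) = -120 (n(m) = 4 - (43 - 1*(-81)) = 4 - (43 + 81) = 4 - 1*124 = 4 - 124 = -120)
n(172) - L = -120 - 1*(-30840) = -120 + 30840 = 30720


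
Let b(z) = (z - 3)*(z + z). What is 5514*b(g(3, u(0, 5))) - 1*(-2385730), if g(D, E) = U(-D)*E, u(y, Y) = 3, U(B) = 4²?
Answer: 26206210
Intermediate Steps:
U(B) = 16
g(D, E) = 16*E
b(z) = 2*z*(-3 + z) (b(z) = (-3 + z)*(2*z) = 2*z*(-3 + z))
5514*b(g(3, u(0, 5))) - 1*(-2385730) = 5514*(2*(16*3)*(-3 + 16*3)) - 1*(-2385730) = 5514*(2*48*(-3 + 48)) + 2385730 = 5514*(2*48*45) + 2385730 = 5514*4320 + 2385730 = 23820480 + 2385730 = 26206210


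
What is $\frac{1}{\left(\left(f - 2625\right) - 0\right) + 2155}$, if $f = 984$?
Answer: $\frac{1}{514} \approx 0.0019455$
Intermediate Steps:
$\frac{1}{\left(\left(f - 2625\right) - 0\right) + 2155} = \frac{1}{\left(\left(984 - 2625\right) - 0\right) + 2155} = \frac{1}{\left(-1641 + 0\right) + 2155} = \frac{1}{-1641 + 2155} = \frac{1}{514}$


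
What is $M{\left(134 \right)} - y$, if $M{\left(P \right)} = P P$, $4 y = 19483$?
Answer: $\frac{52341}{4} \approx 13085.0$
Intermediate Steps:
$y = \frac{19483}{4}$ ($y = \frac{1}{4} \cdot 19483 = \frac{19483}{4} \approx 4870.8$)
$M{\left(P \right)} = P^{2}$
$M{\left(134 \right)} - y = 134^{2} - \frac{19483}{4} = 17956 - \frac{19483}{4} = \frac{52341}{4}$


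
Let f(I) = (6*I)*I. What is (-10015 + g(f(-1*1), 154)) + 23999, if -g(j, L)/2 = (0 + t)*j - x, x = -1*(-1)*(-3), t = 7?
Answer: 13894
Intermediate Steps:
x = -3 (x = 1*(-3) = -3)
f(I) = 6*I²
g(j, L) = -6 - 14*j (g(j, L) = -2*((0 + 7)*j - 1*(-3)) = -2*(7*j + 3) = -2*(3 + 7*j) = -6 - 14*j)
(-10015 + g(f(-1*1), 154)) + 23999 = (-10015 + (-6 - 84*(-1*1)²)) + 23999 = (-10015 + (-6 - 84*(-1)²)) + 23999 = (-10015 + (-6 - 84)) + 23999 = (-10015 - 90) + 23999 = -10105 + 23999 = 13894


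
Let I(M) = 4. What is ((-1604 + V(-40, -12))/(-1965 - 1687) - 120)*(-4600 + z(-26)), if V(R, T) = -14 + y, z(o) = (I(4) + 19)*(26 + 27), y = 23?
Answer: 134208795/332 ≈ 4.0424e+5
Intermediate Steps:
z(o) = 1219 (z(o) = (4 + 19)*(26 + 27) = 23*53 = 1219)
V(R, T) = 9 (V(R, T) = -14 + 23 = 9)
((-1604 + V(-40, -12))/(-1965 - 1687) - 120)*(-4600 + z(-26)) = ((-1604 + 9)/(-1965 - 1687) - 120)*(-4600 + 1219) = (-1595/(-3652) - 120)*(-3381) = (-1595*(-1/3652) - 120)*(-3381) = (145/332 - 120)*(-3381) = -39695/332*(-3381) = 134208795/332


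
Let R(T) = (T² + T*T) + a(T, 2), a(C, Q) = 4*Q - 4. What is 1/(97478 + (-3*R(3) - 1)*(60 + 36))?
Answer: 1/91046 ≈ 1.0983e-5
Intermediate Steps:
a(C, Q) = -4 + 4*Q
R(T) = 4 + 2*T² (R(T) = (T² + T*T) + (-4 + 4*2) = (T² + T²) + (-4 + 8) = 2*T² + 4 = 4 + 2*T²)
1/(97478 + (-3*R(3) - 1)*(60 + 36)) = 1/(97478 + (-3*(4 + 2*3²) - 1)*(60 + 36)) = 1/(97478 + (-3*(4 + 2*9) - 1)*96) = 1/(97478 + (-3*(4 + 18) - 1)*96) = 1/(97478 + (-3*22 - 1)*96) = 1/(97478 + (-66 - 1)*96) = 1/(97478 - 67*96) = 1/(97478 - 6432) = 1/91046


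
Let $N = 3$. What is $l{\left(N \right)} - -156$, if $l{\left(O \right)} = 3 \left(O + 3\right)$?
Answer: $174$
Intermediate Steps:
$l{\left(O \right)} = 9 + 3 O$ ($l{\left(O \right)} = 3 \left(3 + O\right) = 9 + 3 O$)
$l{\left(N \right)} - -156 = \left(9 + 3 \cdot 3\right) - -156 = \left(9 + 9\right) + 156 = 18 + 156 = 174$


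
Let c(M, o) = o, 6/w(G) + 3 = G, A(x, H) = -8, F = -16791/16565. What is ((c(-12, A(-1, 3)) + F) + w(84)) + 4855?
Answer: 2167424758/447255 ≈ 4846.1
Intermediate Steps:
F = -16791/16565 (F = -16791*1/16565 = -16791/16565 ≈ -1.0136)
w(G) = 6/(-3 + G)
((c(-12, A(-1, 3)) + F) + w(84)) + 4855 = ((-8 - 16791/16565) + 6/(-3 + 84)) + 4855 = (-149311/16565 + 6/81) + 4855 = (-149311/16565 + 6*(1/81)) + 4855 = (-149311/16565 + 2/27) + 4855 = -3998267/447255 + 4855 = 2167424758/447255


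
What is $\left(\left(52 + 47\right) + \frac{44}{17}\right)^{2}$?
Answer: $\frac{2982529}{289} \approx 10320.0$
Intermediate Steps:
$\left(\left(52 + 47\right) + \frac{44}{17}\right)^{2} = \left(99 + 44 \cdot \frac{1}{17}\right)^{2} = \left(99 + \frac{44}{17}\right)^{2} = \left(\frac{1727}{17}\right)^{2} = \frac{2982529}{289}$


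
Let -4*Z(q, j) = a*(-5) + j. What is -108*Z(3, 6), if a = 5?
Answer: -513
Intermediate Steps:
Z(q, j) = 25/4 - j/4 (Z(q, j) = -(5*(-5) + j)/4 = -(-25 + j)/4 = 25/4 - j/4)
-108*Z(3, 6) = -108*(25/4 - ¼*6) = -108*(25/4 - 3/2) = -108*19/4 = -513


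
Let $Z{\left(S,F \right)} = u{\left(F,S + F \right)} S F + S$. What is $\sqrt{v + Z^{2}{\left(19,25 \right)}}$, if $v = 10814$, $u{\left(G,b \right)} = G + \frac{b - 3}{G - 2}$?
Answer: $\frac{5 \sqrt{3435056159}}{23} \approx 12741.0$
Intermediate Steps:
$u{\left(G,b \right)} = G + \frac{-3 + b}{-2 + G}$
$Z{\left(S,F \right)} = S + \frac{F S \left(-3 + S + F^{2} - F\right)}{-2 + F}$ ($Z{\left(S,F \right)} = \frac{-3 + \left(S + F\right) + F^{2} - 2 F}{-2 + F} S F + S = \frac{-3 + \left(F + S\right) + F^{2} - 2 F}{-2 + F} S F + S = \frac{-3 + S + F^{2} - F}{-2 + F} S F + S = \frac{S \left(-3 + S + F^{2} - F\right)}{-2 + F} F + S = \frac{F S \left(-3 + S + F^{2} - F\right)}{-2 + F} + S = S + \frac{F S \left(-3 + S + F^{2} - F\right)}{-2 + F}$)
$\sqrt{v + Z^{2}{\left(19,25 \right)}} = \sqrt{10814 + \left(\frac{19 \left(-2 + 25 + 25 \left(-3 + 19 + 25^{2} - 25\right)\right)}{-2 + 25}\right)^{2}} = \sqrt{10814 + \left(\frac{19 \left(-2 + 25 + 25 \left(-3 + 19 + 625 - 25\right)\right)}{23}\right)^{2}} = \sqrt{10814 + \left(19 \cdot \frac{1}{23} \left(-2 + 25 + 25 \cdot 616\right)\right)^{2}} = \sqrt{10814 + \left(19 \cdot \frac{1}{23} \left(-2 + 25 + 15400\right)\right)^{2}} = \sqrt{10814 + \left(19 \cdot \frac{1}{23} \cdot 15423\right)^{2}} = \sqrt{10814 + \left(\frac{293037}{23}\right)^{2}} = \sqrt{10814 + \frac{85870683369}{529}} = \sqrt{\frac{85876403975}{529}} = \frac{5 \sqrt{3435056159}}{23}$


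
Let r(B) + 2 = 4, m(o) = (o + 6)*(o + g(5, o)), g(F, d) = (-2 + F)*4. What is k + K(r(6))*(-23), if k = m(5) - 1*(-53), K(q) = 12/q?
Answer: 102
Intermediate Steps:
g(F, d) = -8 + 4*F
m(o) = (6 + o)*(12 + o) (m(o) = (o + 6)*(o + (-8 + 4*5)) = (6 + o)*(o + (-8 + 20)) = (6 + o)*(o + 12) = (6 + o)*(12 + o))
r(B) = 2 (r(B) = -2 + 4 = 2)
k = 240 (k = (72 + 5² + 18*5) - 1*(-53) = (72 + 25 + 90) + 53 = 187 + 53 = 240)
k + K(r(6))*(-23) = 240 + (12/2)*(-23) = 240 + (12*(½))*(-23) = 240 + 6*(-23) = 240 - 138 = 102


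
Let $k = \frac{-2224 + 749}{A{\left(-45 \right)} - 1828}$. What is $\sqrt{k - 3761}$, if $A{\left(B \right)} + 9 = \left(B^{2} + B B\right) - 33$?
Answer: $\frac{i \sqrt{178769919}}{218} \approx 61.333 i$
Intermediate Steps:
$A{\left(B \right)} = -42 + 2 B^{2}$ ($A{\left(B \right)} = -9 - \left(33 - B^{2} - B B\right) = -9 + \left(\left(B^{2} + B^{2}\right) - 33\right) = -9 + \left(2 B^{2} - 33\right) = -9 + \left(-33 + 2 B^{2}\right) = -42 + 2 B^{2}$)
$k = - \frac{295}{436}$ ($k = \frac{-2224 + 749}{\left(-42 + 2 \left(-45\right)^{2}\right) - 1828} = - \frac{1475}{\left(-42 + 2 \cdot 2025\right) - 1828} = - \frac{1475}{\left(-42 + 4050\right) - 1828} = - \frac{1475}{4008 - 1828} = - \frac{1475}{2180} = \left(-1475\right) \frac{1}{2180} = - \frac{295}{436} \approx -0.67661$)
$\sqrt{k - 3761} = \sqrt{- \frac{295}{436} - 3761} = \sqrt{- \frac{1640091}{436}} = \frac{i \sqrt{178769919}}{218}$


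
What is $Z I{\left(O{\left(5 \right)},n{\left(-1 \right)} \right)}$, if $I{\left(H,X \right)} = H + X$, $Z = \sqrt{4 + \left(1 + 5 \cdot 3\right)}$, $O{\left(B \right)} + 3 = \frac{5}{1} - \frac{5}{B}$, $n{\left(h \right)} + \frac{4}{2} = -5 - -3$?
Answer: $- 6 \sqrt{5} \approx -13.416$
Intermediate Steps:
$n{\left(h \right)} = -4$ ($n{\left(h \right)} = -2 - 2 = -4$)
$O{\left(B \right)} = 2 - \frac{5}{B}$ ($O{\left(B \right)} = -3 + \left(\frac{5}{1} - \frac{5}{B}\right) = -3 + \left(5 \cdot 1 - \frac{5}{B}\right) = -3 + \left(5 - \frac{5}{B}\right) = 2 - \frac{5}{B}$)
$Z = 2 \sqrt{5}$ ($Z = \sqrt{4 + \left(1 + 15\right)} = \sqrt{4 + 16} = \sqrt{20} = 2 \sqrt{5} \approx 4.4721$)
$Z I{\left(O{\left(5 \right)},n{\left(-1 \right)} \right)} = 2 \sqrt{5} \left(\left(2 - \frac{5}{5}\right) - 4\right) = 2 \sqrt{5} \left(\left(2 - 1\right) - 4\right) = 2 \sqrt{5} \left(1 - 4\right) = 2 \sqrt{5} \left(-3\right) = - 6 \sqrt{5}$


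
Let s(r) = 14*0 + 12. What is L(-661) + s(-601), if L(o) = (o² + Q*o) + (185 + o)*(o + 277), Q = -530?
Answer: 970047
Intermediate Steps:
L(o) = o² - 530*o + (185 + o)*(277 + o) (L(o) = (o² - 530*o) + (185 + o)*(o + 277) = (o² - 530*o) + (185 + o)*(277 + o) = o² - 530*o + (185 + o)*(277 + o))
s(r) = 12 (s(r) = 0 + 12 = 12)
L(-661) + s(-601) = (51245 - 68*(-661) + 2*(-661)²) + 12 = (51245 + 44948 + 2*436921) + 12 = (51245 + 44948 + 873842) + 12 = 970035 + 12 = 970047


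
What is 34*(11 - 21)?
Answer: -340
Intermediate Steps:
34*(11 - 21) = 34*(-10) = -340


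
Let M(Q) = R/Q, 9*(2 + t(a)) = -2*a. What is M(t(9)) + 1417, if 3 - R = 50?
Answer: 5715/4 ≈ 1428.8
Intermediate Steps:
R = -47 (R = 3 - 1*50 = 3 - 50 = -47)
t(a) = -2 - 2*a/9 (t(a) = -2 + (-2*a)/9 = -2 - 2*a/9)
M(Q) = -47/Q
M(t(9)) + 1417 = -47/(-2 - 2/9*9) + 1417 = -47/(-2 - 2) + 1417 = -47/(-4) + 1417 = -47*(-¼) + 1417 = 47/4 + 1417 = 5715/4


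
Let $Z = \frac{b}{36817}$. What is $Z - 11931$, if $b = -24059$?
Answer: $- \frac{439287686}{36817} \approx -11932.0$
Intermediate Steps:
$Z = - \frac{24059}{36817} \approx -0.65347$
$Z - 11931 = - \frac{24059}{36817} - 11931 = - \frac{439287686}{36817}$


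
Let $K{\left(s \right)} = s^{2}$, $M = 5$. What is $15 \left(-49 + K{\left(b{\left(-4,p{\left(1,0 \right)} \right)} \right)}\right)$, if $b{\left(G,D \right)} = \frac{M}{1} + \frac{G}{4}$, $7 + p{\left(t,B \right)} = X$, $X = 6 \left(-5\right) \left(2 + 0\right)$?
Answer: $-495$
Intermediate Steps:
$X = -60$ ($X = \left(-30\right) 2 = -60$)
$p{\left(t,B \right)} = -67$ ($p{\left(t,B \right)} = -7 - 60 = -67$)
$b{\left(G,D \right)} = 5 + \frac{G}{4}$ ($b{\left(G,D \right)} = \frac{5}{1} + \frac{G}{4} = 5 \cdot 1 + G \frac{1}{4} = 5 + \frac{G}{4}$)
$15 \left(-49 + K{\left(b{\left(-4,p{\left(1,0 \right)} \right)} \right)}\right) = 15 \left(-49 + \left(5 + \frac{1}{4} \left(-4\right)\right)^{2}\right) = 15 \left(-49 + \left(5 - 1\right)^{2}\right) = 15 \left(-49 + 4^{2}\right) = 15 \left(-49 + 16\right) = 15 \left(-33\right) = -495$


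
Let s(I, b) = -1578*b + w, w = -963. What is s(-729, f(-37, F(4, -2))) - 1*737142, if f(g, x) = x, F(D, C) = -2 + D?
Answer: -741261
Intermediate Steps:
s(I, b) = -963 - 1578*b (s(I, b) = -1578*b - 963 = -963 - 1578*b)
s(-729, f(-37, F(4, -2))) - 1*737142 = (-963 - 1578*(-2 + 4)) - 1*737142 = (-963 - 1578*2) - 737142 = (-963 - 3156) - 737142 = -4119 - 737142 = -741261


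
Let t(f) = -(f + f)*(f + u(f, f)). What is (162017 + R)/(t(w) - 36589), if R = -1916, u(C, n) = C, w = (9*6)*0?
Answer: -160101/36589 ≈ -4.3757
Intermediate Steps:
w = 0 (w = 54*0 = 0)
t(f) = -4*f**2 (t(f) = -(f + f)*(f + f) = -2*f*2*f = -4*f**2)
(162017 + R)/(t(w) - 36589) = (162017 - 1916)/(-4*0**2 - 36589) = 160101/(-4*0 - 36589) = 160101/(0 - 36589) = 160101/(-36589) = 160101*(-1/36589) = -160101/36589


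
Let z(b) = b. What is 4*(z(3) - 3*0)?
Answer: 12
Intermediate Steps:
4*(z(3) - 3*0) = 4*(3 - 3*0) = 4*(3 + 0) = 4*3 = 12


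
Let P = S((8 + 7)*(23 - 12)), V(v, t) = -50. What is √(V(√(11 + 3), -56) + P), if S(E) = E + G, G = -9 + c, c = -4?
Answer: √102 ≈ 10.100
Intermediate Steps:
G = -13 (G = -9 - 4 = -13)
S(E) = -13 + E (S(E) = E - 13 = -13 + E)
P = 152 (P = -13 + (8 + 7)*(23 - 12) = -13 + 15*11 = -13 + 165 = 152)
√(V(√(11 + 3), -56) + P) = √(-50 + 152) = √102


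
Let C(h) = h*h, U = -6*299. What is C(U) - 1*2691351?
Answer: 527085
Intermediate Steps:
U = -1794
C(h) = h**2
C(U) - 1*2691351 = (-1794)**2 - 1*2691351 = 3218436 - 2691351 = 527085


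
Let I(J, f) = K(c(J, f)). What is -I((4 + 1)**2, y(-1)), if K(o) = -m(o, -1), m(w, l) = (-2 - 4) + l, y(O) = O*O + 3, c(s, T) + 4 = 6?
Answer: -7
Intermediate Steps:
c(s, T) = 2 (c(s, T) = -4 + 6 = 2)
y(O) = 3 + O**2 (y(O) = O**2 + 3 = 3 + O**2)
m(w, l) = -6 + l
K(o) = 7 (K(o) = -(-6 - 1) = -1*(-7) = 7)
I(J, f) = 7
-I((4 + 1)**2, y(-1)) = -1*7 = -7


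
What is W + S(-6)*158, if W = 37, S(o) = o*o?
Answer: 5725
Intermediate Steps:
S(o) = o**2
W + S(-6)*158 = 37 + (-6)**2*158 = 37 + 36*158 = 37 + 5688 = 5725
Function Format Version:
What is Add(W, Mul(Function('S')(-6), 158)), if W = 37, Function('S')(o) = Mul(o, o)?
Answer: 5725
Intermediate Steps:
Function('S')(o) = Pow(o, 2)
Add(W, Mul(Function('S')(-6), 158)) = Add(37, Mul(Pow(-6, 2), 158)) = Add(37, Mul(36, 158)) = Add(37, 5688) = 5725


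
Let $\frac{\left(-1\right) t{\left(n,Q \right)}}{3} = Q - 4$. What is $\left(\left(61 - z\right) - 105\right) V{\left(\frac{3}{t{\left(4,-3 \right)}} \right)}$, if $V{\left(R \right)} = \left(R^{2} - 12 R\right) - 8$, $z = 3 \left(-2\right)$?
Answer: $\frac{18050}{49} \approx 368.37$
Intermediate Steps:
$t{\left(n,Q \right)} = 12 - 3 Q$ ($t{\left(n,Q \right)} = - 3 \left(Q - 4\right) = - 3 \left(-4 + Q\right) = 12 - 3 Q$)
$z = -6$
$V{\left(R \right)} = -8 + R^{2} - 12 R$
$\left(\left(61 - z\right) - 105\right) V{\left(\frac{3}{t{\left(4,-3 \right)}} \right)} = \left(\left(61 - -6\right) - 105\right) \left(-8 + \left(\frac{3}{12 - -9}\right)^{2} - 12 \frac{3}{12 - -9}\right) = \left(\left(61 + 6\right) - 105\right) \left(-8 + \left(\frac{3}{12 + 9}\right)^{2} - 12 \frac{3}{12 + 9}\right) = \left(67 - 105\right) \left(-8 + \left(\frac{3}{21}\right)^{2} - 12 \cdot \frac{3}{21}\right) = - 38 \left(-8 + \left(3 \cdot \frac{1}{21}\right)^{2} - 12 \cdot 3 \cdot \frac{1}{21}\right) = - 38 \left(-8 + \left(\frac{1}{7}\right)^{2} - \frac{12}{7}\right) = - 38 \left(-8 + \frac{1}{49} - \frac{12}{7}\right) = \left(-38\right) \left(- \frac{475}{49}\right) = \frac{18050}{49}$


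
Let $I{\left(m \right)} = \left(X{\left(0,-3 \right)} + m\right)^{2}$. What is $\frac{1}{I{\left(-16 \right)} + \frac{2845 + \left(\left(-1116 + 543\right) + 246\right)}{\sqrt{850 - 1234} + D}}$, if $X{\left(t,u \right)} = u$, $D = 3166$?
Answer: $\frac{453326791}{164011500050} + \frac{1259 i \sqrt{6}}{82005750025} \approx 0.002764 + 3.7606 \cdot 10^{-8} i$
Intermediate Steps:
$I{\left(m \right)} = \left(-3 + m\right)^{2}$
$\frac{1}{I{\left(-16 \right)} + \frac{2845 + \left(\left(-1116 + 543\right) + 246\right)}{\sqrt{850 - 1234} + D}} = \frac{1}{\left(-3 - 16\right)^{2} + \frac{2845 + \left(\left(-1116 + 543\right) + 246\right)}{\sqrt{850 - 1234} + 3166}} = \frac{1}{\left(-19\right)^{2} + \frac{2845 + \left(-573 + 246\right)}{\sqrt{-384} + 3166}} = \frac{1}{361 + \frac{2845 - 327}{8 i \sqrt{6} + 3166}} = \frac{1}{361 + \frac{2518}{3166 + 8 i \sqrt{6}}}$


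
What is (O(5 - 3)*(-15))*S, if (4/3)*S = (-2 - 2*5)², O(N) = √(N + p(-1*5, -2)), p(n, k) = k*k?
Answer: -1620*√6 ≈ -3968.2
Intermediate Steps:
p(n, k) = k²
O(N) = √(4 + N) (O(N) = √(N + (-2)²) = √(N + 4) = √(4 + N))
S = 108 (S = 3*(-2 - 2*5)²/4 = 3*(-2 - 10)²/4 = (¾)*(-12)² = (¾)*144 = 108)
(O(5 - 3)*(-15))*S = (√(4 + (5 - 3))*(-15))*108 = (√(4 + 2)*(-15))*108 = (√6*(-15))*108 = -15*√6*108 = -1620*√6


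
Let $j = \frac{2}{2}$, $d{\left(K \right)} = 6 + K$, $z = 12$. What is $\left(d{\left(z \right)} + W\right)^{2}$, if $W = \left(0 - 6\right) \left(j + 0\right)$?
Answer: $144$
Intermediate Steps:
$j = 1$ ($j = 2 \cdot \frac{1}{2} = 1$)
$W = -6$ ($W = \left(0 - 6\right) \left(1 + 0\right) = \left(0 - 6\right) 1 = \left(-6\right) 1 = -6$)
$\left(d{\left(z \right)} + W\right)^{2} = \left(\left(6 + 12\right) - 6\right)^{2} = \left(18 - 6\right)^{2} = 12^{2} = 144$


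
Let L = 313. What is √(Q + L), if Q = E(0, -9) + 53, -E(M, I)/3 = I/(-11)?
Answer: √43989/11 ≈ 19.067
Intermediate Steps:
E(M, I) = 3*I/11 (E(M, I) = -3*I/(-11) = -3*I*(-1)/11 = -(-3)*I/11 = 3*I/11)
Q = 556/11 (Q = (3/11)*(-9) + 53 = -27/11 + 53 = 556/11 ≈ 50.545)
√(Q + L) = √(556/11 + 313) = √(3999/11) = √43989/11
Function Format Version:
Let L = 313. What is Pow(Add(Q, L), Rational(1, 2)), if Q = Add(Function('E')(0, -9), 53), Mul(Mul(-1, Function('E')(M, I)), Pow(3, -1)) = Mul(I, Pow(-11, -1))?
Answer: Mul(Rational(1, 11), Pow(43989, Rational(1, 2))) ≈ 19.067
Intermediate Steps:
Function('E')(M, I) = Mul(Rational(3, 11), I) (Function('E')(M, I) = Mul(-3, Mul(I, Pow(-11, -1))) = Mul(-3, Mul(I, Rational(-1, 11))) = Mul(-3, Mul(Rational(-1, 11), I)) = Mul(Rational(3, 11), I))
Q = Rational(556, 11) (Q = Add(Mul(Rational(3, 11), -9), 53) = Add(Rational(-27, 11), 53) = Rational(556, 11) ≈ 50.545)
Pow(Add(Q, L), Rational(1, 2)) = Pow(Add(Rational(556, 11), 313), Rational(1, 2)) = Pow(Rational(3999, 11), Rational(1, 2)) = Mul(Rational(1, 11), Pow(43989, Rational(1, 2)))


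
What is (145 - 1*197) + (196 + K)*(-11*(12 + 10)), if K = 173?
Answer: -89350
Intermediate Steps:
(145 - 1*197) + (196 + K)*(-11*(12 + 10)) = (145 - 1*197) + (196 + 173)*(-11*(12 + 10)) = (145 - 197) + 369*(-11*22) = -52 + 369*(-242) = -52 - 89298 = -89350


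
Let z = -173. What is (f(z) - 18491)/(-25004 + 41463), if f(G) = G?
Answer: -18664/16459 ≈ -1.1340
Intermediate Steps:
(f(z) - 18491)/(-25004 + 41463) = (-173 - 18491)/(-25004 + 41463) = -18664/16459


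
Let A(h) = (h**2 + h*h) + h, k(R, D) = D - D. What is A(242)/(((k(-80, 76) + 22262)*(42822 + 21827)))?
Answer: 58685/719608019 ≈ 8.1551e-5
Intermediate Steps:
k(R, D) = 0
A(h) = h + 2*h**2 (A(h) = (h**2 + h**2) + h = 2*h**2 + h = h + 2*h**2)
A(242)/(((k(-80, 76) + 22262)*(42822 + 21827))) = (242*(1 + 2*242))/(((0 + 22262)*(42822 + 21827))) = (242*(1 + 484))/((22262*64649)) = (242*485)/1439216038 = 117370*(1/1439216038) = 58685/719608019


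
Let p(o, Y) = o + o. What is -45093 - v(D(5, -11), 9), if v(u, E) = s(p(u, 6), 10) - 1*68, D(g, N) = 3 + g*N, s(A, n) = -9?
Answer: -45016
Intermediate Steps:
p(o, Y) = 2*o
D(g, N) = 3 + N*g
v(u, E) = -77 (v(u, E) = -9 - 1*68 = -9 - 68 = -77)
-45093 - v(D(5, -11), 9) = -45093 - 1*(-77) = -45093 + 77 = -45016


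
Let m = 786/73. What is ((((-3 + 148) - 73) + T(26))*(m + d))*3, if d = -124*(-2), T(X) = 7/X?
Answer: 53241465/949 ≈ 56103.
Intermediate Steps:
d = 248
m = 786/73 (m = 786*(1/73) = 786/73 ≈ 10.767)
((((-3 + 148) - 73) + T(26))*(m + d))*3 = ((((-3 + 148) - 73) + 7/26)*(786/73 + 248))*3 = (((145 - 73) + 7*(1/26))*(18890/73))*3 = ((72 + 7/26)*(18890/73))*3 = ((1879/26)*(18890/73))*3 = (17747155/949)*3 = 53241465/949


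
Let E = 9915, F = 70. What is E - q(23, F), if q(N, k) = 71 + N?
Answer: 9821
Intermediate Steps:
E - q(23, F) = 9915 - (71 + 23) = 9915 - 1*94 = 9915 - 94 = 9821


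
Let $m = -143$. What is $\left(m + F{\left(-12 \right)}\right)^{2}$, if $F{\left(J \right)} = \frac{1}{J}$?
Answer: $\frac{2948089}{144} \approx 20473.0$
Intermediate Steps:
$\left(m + F{\left(-12 \right)}\right)^{2} = \left(-143 + \frac{1}{-12}\right)^{2} = \left(-143 - \frac{1}{12}\right)^{2} = \left(- \frac{1717}{12}\right)^{2} = \frac{2948089}{144}$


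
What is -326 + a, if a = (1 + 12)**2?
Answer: -157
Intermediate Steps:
a = 169 (a = 13**2 = 169)
-326 + a = -326 + 169 = -157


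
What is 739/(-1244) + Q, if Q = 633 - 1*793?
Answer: -199779/1244 ≈ -160.59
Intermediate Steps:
Q = -160 (Q = 633 - 793 = -160)
739/(-1244) + Q = 739/(-1244) - 160 = -1/1244*739 - 160 = -739/1244 - 160 = -199779/1244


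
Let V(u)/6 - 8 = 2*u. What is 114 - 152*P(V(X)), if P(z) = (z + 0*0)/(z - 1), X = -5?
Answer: -342/13 ≈ -26.308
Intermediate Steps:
V(u) = 48 + 12*u (V(u) = 48 + 6*(2*u) = 48 + 12*u)
P(z) = z/(-1 + z) (P(z) = (z + 0)/(-1 + z) = z/(-1 + z))
114 - 152*P(V(X)) = 114 - 152*(48 + 12*(-5))/(-1 + (48 + 12*(-5))) = 114 - 152*(48 - 60)/(-1 + (48 - 60)) = 114 - (-1824)/(-1 - 12) = 114 - (-1824)/(-13) = 114 - (-1824)*(-1)/13 = 114 - 152*12/13 = 114 - 1824/13 = -342/13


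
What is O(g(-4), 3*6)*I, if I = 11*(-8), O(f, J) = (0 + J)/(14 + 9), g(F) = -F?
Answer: -1584/23 ≈ -68.870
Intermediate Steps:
O(f, J) = J/23
I = -88
O(g(-4), 3*6)*I = ((3*6)/23)*(-88) = ((1/23)*18)*(-88) = (18/23)*(-88) = -1584/23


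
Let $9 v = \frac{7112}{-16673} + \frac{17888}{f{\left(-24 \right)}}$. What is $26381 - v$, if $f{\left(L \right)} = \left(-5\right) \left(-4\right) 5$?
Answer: $\frac{98891959069}{3751425} \approx 26361.0$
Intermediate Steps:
$f{\left(L \right)} = 100$ ($f{\left(L \right)} = 20 \cdot 5 = 100$)
$v = \frac{74383856}{3751425}$ ($v = \frac{\frac{7112}{-16673} + \frac{17888}{100}}{9} = \frac{7112 \left(- \frac{1}{16673}\right) + 17888 \cdot \frac{1}{100}}{9} = \frac{- \frac{7112}{16673} + \frac{4472}{25}}{9} = \frac{1}{9} \cdot \frac{74383856}{416825} = \frac{74383856}{3751425} \approx 19.828$)
$26381 - v = 26381 - \frac{74383856}{3751425} = \frac{98891959069}{3751425}$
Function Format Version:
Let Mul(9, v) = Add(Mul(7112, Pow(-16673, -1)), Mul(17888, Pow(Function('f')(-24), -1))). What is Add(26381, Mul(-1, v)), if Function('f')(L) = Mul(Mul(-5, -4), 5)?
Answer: Rational(98891959069, 3751425) ≈ 26361.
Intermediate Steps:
Function('f')(L) = 100 (Function('f')(L) = Mul(20, 5) = 100)
v = Rational(74383856, 3751425) (v = Mul(Rational(1, 9), Add(Mul(7112, Pow(-16673, -1)), Mul(17888, Pow(100, -1)))) = Mul(Rational(1, 9), Add(Mul(7112, Rational(-1, 16673)), Mul(17888, Rational(1, 100)))) = Mul(Rational(1, 9), Add(Rational(-7112, 16673), Rational(4472, 25))) = Mul(Rational(1, 9), Rational(74383856, 416825)) = Rational(74383856, 3751425) ≈ 19.828)
Add(26381, Mul(-1, v)) = Add(26381, Mul(-1, Rational(74383856, 3751425))) = Add(26381, Rational(-74383856, 3751425)) = Rational(98891959069, 3751425)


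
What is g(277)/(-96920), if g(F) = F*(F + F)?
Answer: -76729/48460 ≈ -1.5833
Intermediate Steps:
g(F) = 2*F² (g(F) = F*(2*F) = 2*F²)
g(277)/(-96920) = (2*277²)/(-96920) = (2*76729)*(-1/96920) = 153458*(-1/96920) = -76729/48460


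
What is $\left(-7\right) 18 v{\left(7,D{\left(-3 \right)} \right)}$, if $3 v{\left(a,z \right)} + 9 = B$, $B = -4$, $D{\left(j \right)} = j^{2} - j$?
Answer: $546$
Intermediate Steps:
$v{\left(a,z \right)} = - \frac{13}{3}$ ($v{\left(a,z \right)} = -3 + \frac{1}{3} \left(-4\right) = -3 - \frac{4}{3} = - \frac{13}{3}$)
$\left(-7\right) 18 v{\left(7,D{\left(-3 \right)} \right)} = \left(-7\right) 18 \left(- \frac{13}{3}\right) = \left(-126\right) \left(- \frac{13}{3}\right) = 546$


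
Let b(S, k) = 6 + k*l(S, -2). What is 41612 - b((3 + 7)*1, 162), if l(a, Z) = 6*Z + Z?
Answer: 43874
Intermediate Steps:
l(a, Z) = 7*Z
b(S, k) = 6 - 14*k (b(S, k) = 6 + k*(7*(-2)) = 6 + k*(-14) = 6 - 14*k)
41612 - b((3 + 7)*1, 162) = 41612 - (6 - 14*162) = 41612 - (6 - 2268) = 41612 - 1*(-2262) = 41612 + 2262 = 43874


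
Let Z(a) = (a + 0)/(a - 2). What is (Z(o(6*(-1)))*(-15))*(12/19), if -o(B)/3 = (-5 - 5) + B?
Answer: -4320/437 ≈ -9.8856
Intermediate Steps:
o(B) = 30 - 3*B (o(B) = -3*((-5 - 5) + B) = -3*(-10 + B) = 30 - 3*B)
Z(a) = a/(-2 + a)
(Z(o(6*(-1)))*(-15))*(12/19) = (((30 - 18*(-1))/(-2 + (30 - 18*(-1))))*(-15))*(12/19) = (((30 - 3*(-6))/(-2 + (30 - 3*(-6))))*(-15))*(12*(1/19)) = (((30 + 18)/(-2 + (30 + 18)))*(-15))*(12/19) = ((48/(-2 + 48))*(-15))*(12/19) = ((48/46)*(-15))*(12/19) = ((48*(1/46))*(-15))*(12/19) = ((24/23)*(-15))*(12/19) = -360/23*12/19 = -4320/437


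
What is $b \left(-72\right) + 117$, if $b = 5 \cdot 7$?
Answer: $-2403$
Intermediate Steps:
$b = 35$
$b \left(-72\right) + 117 = 35 \left(-72\right) + 117 = -2520 + 117 = -2403$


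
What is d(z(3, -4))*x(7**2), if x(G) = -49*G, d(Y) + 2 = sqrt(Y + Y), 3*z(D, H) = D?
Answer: 4802 - 2401*sqrt(2) ≈ 1406.5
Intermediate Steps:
z(D, H) = D/3
d(Y) = -2 + sqrt(2)*sqrt(Y) (d(Y) = -2 + sqrt(Y + Y) = -2 + sqrt(2*Y) = -2 + sqrt(2)*sqrt(Y))
d(z(3, -4))*x(7**2) = (-2 + sqrt(2)*sqrt((1/3)*3))*(-49*7**2) = (-2 + sqrt(2)*sqrt(1))*(-49*49) = (-2 + sqrt(2)*1)*(-2401) = (-2 + sqrt(2))*(-2401) = 4802 - 2401*sqrt(2)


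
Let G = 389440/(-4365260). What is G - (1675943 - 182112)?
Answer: -326048055025/218263 ≈ -1.4938e+6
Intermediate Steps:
G = -19472/218263 (G = 389440*(-1/4365260) = -19472/218263 ≈ -0.089213)
G - (1675943 - 182112) = -19472/218263 - (1675943 - 182112) = -19472/218263 - 1*1493831 = -19472/218263 - 1493831 = -326048055025/218263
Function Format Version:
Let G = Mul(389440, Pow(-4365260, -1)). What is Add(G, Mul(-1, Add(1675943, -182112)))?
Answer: Rational(-326048055025, 218263) ≈ -1.4938e+6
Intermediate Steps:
G = Rational(-19472, 218263) (G = Mul(389440, Rational(-1, 4365260)) = Rational(-19472, 218263) ≈ -0.089213)
Add(G, Mul(-1, Add(1675943, -182112))) = Add(Rational(-19472, 218263), Mul(-1, Add(1675943, -182112))) = Add(Rational(-19472, 218263), Mul(-1, 1493831)) = Add(Rational(-19472, 218263), -1493831) = Rational(-326048055025, 218263)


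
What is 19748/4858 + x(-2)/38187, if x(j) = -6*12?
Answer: 41875950/10306247 ≈ 4.0632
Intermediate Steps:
x(j) = -72
19748/4858 + x(-2)/38187 = 19748/4858 - 72/38187 = 19748*(1/4858) - 72*1/38187 = 9874/2429 - 8/4243 = 41875950/10306247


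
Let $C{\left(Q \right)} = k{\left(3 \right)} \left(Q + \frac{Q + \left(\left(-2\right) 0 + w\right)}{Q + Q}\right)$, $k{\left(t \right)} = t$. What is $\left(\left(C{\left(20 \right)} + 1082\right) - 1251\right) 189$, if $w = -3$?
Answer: $- \frac{814401}{40} \approx -20360.0$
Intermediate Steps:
$C{\left(Q \right)} = 3 Q + \frac{3 \left(-3 + Q\right)}{2 Q}$ ($C{\left(Q \right)} = 3 \left(Q + \frac{Q - 3}{Q + Q}\right) = 3 \left(Q + \frac{Q + \left(0 - 3\right)}{2 Q}\right) = 3 \left(Q + \left(Q - 3\right) \frac{1}{2 Q}\right) = 3 \left(Q + \left(-3 + Q\right) \frac{1}{2 Q}\right) = 3 \left(Q + \frac{-3 + Q}{2 Q}\right) = 3 Q + \frac{3 \left(-3 + Q\right)}{2 Q}$)
$\left(\left(C{\left(20 \right)} + 1082\right) - 1251\right) 189 = \left(\left(\left(\frac{3}{2} + 3 \cdot 20 - \frac{9}{2 \cdot 20}\right) + 1082\right) - 1251\right) 189 = \left(\left(\left(\frac{3}{2} + 60 - \frac{9}{40}\right) + 1082\right) - 1251\right) 189 = \left(\left(\frac{2451}{40} + 1082\right) - 1251\right) 189 = \left(\frac{45731}{40} - 1251\right) 189 = \left(- \frac{4309}{40}\right) 189 = - \frac{814401}{40}$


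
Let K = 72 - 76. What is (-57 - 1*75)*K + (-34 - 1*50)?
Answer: 444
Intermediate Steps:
K = -4
(-57 - 1*75)*K + (-34 - 1*50) = (-57 - 1*75)*(-4) + (-34 - 1*50) = (-57 - 75)*(-4) + (-34 - 50) = -132*(-4) - 84 = 528 - 84 = 444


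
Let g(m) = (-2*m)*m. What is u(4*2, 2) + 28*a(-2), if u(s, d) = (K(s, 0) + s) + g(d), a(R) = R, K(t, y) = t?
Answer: -48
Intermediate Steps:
g(m) = -2*m²
u(s, d) = -2*d² + 2*s (u(s, d) = (s + s) - 2*d² = 2*s - 2*d² = -2*d² + 2*s)
u(4*2, 2) + 28*a(-2) = (-2*2² + 2*(4*2)) + 28*(-2) = (-2*4 + 2*8) - 56 = (-8 + 16) - 56 = 8 - 56 = -48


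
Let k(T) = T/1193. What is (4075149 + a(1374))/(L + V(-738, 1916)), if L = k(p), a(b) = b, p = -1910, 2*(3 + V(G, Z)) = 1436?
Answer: 540365771/94565 ≈ 5714.2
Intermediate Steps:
V(G, Z) = 715 (V(G, Z) = -3 + (1/2)*1436 = -3 + 718 = 715)
k(T) = T/1193 (k(T) = T*(1/1193) = T/1193)
L = -1910/1193 (L = (1/1193)*(-1910) = -1910/1193 ≈ -1.6010)
(4075149 + a(1374))/(L + V(-738, 1916)) = (4075149 + 1374)/(-1910/1193 + 715) = 4076523/(851085/1193) = 4076523*(1193/851085) = 540365771/94565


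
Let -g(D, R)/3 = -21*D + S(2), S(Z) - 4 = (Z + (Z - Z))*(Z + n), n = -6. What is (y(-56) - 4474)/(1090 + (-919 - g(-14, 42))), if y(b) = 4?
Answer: -1490/347 ≈ -4.2939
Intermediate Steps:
S(Z) = 4 + Z*(-6 + Z) (S(Z) = 4 + (Z + (Z - Z))*(Z - 6) = 4 + (Z + 0)*(-6 + Z) = 4 + Z*(-6 + Z))
g(D, R) = 12 + 63*D (g(D, R) = -3*(-21*D + (4 + 2² - 6*2)) = -3*(-21*D + (4 + 4 - 12)) = -3*(-21*D - 4) = -3*(-4 - 21*D) = 12 + 63*D)
(y(-56) - 4474)/(1090 + (-919 - g(-14, 42))) = (4 - 4474)/(1090 + (-919 - (12 + 63*(-14)))) = -4470/(1090 + (-919 - (12 - 882))) = -4470/(1090 + (-919 - 1*(-870))) = -4470/(1090 + (-919 + 870)) = -4470/(1090 - 49) = -4470/1041 = -4470*1/1041 = -1490/347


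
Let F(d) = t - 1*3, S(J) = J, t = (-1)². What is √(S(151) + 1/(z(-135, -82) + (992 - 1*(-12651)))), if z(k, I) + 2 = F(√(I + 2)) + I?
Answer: 2*√6938160789/13557 ≈ 12.288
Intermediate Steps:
t = 1
F(d) = -2 (F(d) = 1 - 1*3 = 1 - 3 = -2)
z(k, I) = -4 + I (z(k, I) = -2 + (-2 + I) = -4 + I)
√(S(151) + 1/(z(-135, -82) + (992 - 1*(-12651)))) = √(151 + 1/((-4 - 82) + (992 - 1*(-12651)))) = √(151 + 1/(-86 + (992 + 12651))) = √(151 + 1/(-86 + 13643)) = √(151 + 1/13557) = √(2047108/13557) = 2*√6938160789/13557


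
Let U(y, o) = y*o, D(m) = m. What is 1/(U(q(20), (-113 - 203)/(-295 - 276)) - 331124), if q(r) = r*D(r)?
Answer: -571/188945404 ≈ -3.0220e-6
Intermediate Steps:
q(r) = r² (q(r) = r*r = r²)
U(y, o) = o*y
1/(U(q(20), (-113 - 203)/(-295 - 276)) - 331124) = 1/(((-113 - 203)/(-295 - 276))*20² - 331124) = 1/(-316/(-571)*400 - 331124) = 1/(-316*(-1/571)*400 - 331124) = 1/((316/571)*400 - 331124) = 1/(126400/571 - 331124) = 1/(-188945404/571) = -571/188945404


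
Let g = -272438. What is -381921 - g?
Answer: -109483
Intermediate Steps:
-381921 - g = -381921 - 1*(-272438) = -381921 + 272438 = -109483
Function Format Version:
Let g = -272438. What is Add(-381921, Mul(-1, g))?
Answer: -109483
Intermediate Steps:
Add(-381921, Mul(-1, g)) = Add(-381921, Mul(-1, -272438)) = Add(-381921, 272438) = -109483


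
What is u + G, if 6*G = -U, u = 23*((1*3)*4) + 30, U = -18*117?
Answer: 657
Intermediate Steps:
U = -2106
u = 306 (u = 23*(3*4) + 30 = 23*12 + 30 = 276 + 30 = 306)
G = 351 (G = (-1*(-2106))/6 = (1/6)*2106 = 351)
u + G = 306 + 351 = 657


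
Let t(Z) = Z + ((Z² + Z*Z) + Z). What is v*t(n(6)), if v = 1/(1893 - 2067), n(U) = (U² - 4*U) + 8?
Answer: -140/29 ≈ -4.8276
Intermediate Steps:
n(U) = 8 + U² - 4*U
v = -1/174 (v = 1/(-174) = -1/174 ≈ -0.0057471)
t(Z) = 2*Z + 2*Z² (t(Z) = Z + ((Z² + Z²) + Z) = Z + (2*Z² + Z) = Z + (Z + 2*Z²) = 2*Z + 2*Z²)
v*t(n(6)) = -(8 + 6² - 4*6)*(1 + (8 + 6² - 4*6))/87 = -(8 + 36 - 24)*(1 + (8 + 36 - 24))/87 = -20*(1 + 20)/87 = -20*21/87 = -1/174*840 = -140/29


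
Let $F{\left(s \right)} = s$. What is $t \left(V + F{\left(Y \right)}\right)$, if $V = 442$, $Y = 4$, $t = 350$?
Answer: $156100$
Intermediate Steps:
$t \left(V + F{\left(Y \right)}\right) = 350 \left(442 + 4\right) = 350 \cdot 446 = 156100$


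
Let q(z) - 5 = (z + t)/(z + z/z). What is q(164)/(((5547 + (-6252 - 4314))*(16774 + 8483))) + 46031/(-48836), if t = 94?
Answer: -320931305745311/340487940440340 ≈ -0.94256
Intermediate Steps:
q(z) = 5 + (94 + z)/(1 + z) (q(z) = 5 + (z + 94)/(z + z/z) = 5 + (94 + z)/(z + 1) = 5 + (94 + z)/(1 + z))
q(164)/(((5547 + (-6252 - 4314))*(16774 + 8483))) + 46031/(-48836) = (3*(33 + 2*164)/(1 + 164))/(((5547 + (-6252 - 4314))*(16774 + 8483))) + 46031/(-48836) = (3*(33 + 328)/165)/(((5547 - 10566)*25257)) + 46031*(-1/48836) = (3*(1/165)*361)/((-5019*25257)) - 46031/48836 = (361/55)/(-126764883) - 46031/48836 = (361/55)*(-1/126764883) - 46031/48836 = -361/6972068565 - 46031/48836 = -320931305745311/340487940440340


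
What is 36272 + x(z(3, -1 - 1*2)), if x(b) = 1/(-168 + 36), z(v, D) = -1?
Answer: 4787903/132 ≈ 36272.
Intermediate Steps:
x(b) = -1/132 (x(b) = 1/(-132) = -1/132)
36272 + x(z(3, -1 - 1*2)) = 36272 - 1/132 = 4787903/132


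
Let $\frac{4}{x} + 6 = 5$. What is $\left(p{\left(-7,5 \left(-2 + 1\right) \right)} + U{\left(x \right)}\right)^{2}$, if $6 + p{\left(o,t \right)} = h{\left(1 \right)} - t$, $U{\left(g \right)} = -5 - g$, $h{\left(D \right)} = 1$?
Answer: $1$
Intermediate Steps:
$x = -4$ ($x = \frac{4}{-6 + 5} = \frac{4}{-1} = 4 \left(-1\right) = -4$)
$p{\left(o,t \right)} = -5 - t$ ($p{\left(o,t \right)} = -6 - \left(-1 + t\right) = -5 - t$)
$\left(p{\left(-7,5 \left(-2 + 1\right) \right)} + U{\left(x \right)}\right)^{2} = \left(\left(-5 - 5 \left(-2 + 1\right)\right) - 1\right)^{2} = \left(\left(-5 - 5 \left(-1\right)\right) + \left(-5 + 4\right)\right)^{2} = \left(\left(-5 - -5\right) - 1\right)^{2} = \left(\left(-5 + 5\right) - 1\right)^{2} = \left(0 - 1\right)^{2} = \left(-1\right)^{2} = 1$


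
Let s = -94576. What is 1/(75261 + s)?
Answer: -1/19315 ≈ -5.1773e-5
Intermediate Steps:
1/(75261 + s) = 1/(75261 - 94576) = 1/(-19315) = -1/19315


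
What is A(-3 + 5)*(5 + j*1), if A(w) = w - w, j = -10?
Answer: 0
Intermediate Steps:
A(w) = 0
A(-3 + 5)*(5 + j*1) = 0*(5 - 10*1) = 0*(5 - 10) = 0*(-5) = 0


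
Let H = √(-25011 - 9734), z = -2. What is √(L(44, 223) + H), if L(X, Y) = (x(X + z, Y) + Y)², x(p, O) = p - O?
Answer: √(1764 + I*√34745) ≈ 42.058 + 2.216*I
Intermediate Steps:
H = I*√34745 (H = √(-34745) = I*√34745 ≈ 186.4*I)
L(X, Y) = (-2 + X)² (L(X, Y) = (((X - 2) - Y) + Y)² = (((-2 + X) - Y) + Y)² = ((-2 + X - Y) + Y)² = (-2 + X)²)
√(L(44, 223) + H) = √((-2 + 44)² + I*√34745) = √(42² + I*√34745) = √(1764 + I*√34745)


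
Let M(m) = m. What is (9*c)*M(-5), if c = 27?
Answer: -1215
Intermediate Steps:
(9*c)*M(-5) = (9*27)*(-5) = 243*(-5) = -1215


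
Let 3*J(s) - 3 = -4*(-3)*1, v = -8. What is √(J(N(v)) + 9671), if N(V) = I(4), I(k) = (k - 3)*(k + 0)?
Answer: 2*√2419 ≈ 98.367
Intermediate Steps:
I(k) = k*(-3 + k) (I(k) = (-3 + k)*k = k*(-3 + k))
N(V) = 4 (N(V) = 4*(-3 + 4) = 4*1 = 4)
J(s) = 5 (J(s) = 1 + (-4*(-3)*1)/3 = 1 + (12*1)/3 = 1 + (⅓)*12 = 1 + 4 = 5)
√(J(N(v)) + 9671) = √(5 + 9671) = √9676 = 2*√2419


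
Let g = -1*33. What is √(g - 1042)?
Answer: 5*I*√43 ≈ 32.787*I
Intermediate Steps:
g = -33
√(g - 1042) = √(-33 - 1042) = √(-1075) = 5*I*√43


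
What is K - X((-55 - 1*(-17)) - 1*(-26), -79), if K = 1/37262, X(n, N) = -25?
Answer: 931551/37262 ≈ 25.000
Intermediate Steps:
K = 1/37262 ≈ 2.6837e-5
K - X((-55 - 1*(-17)) - 1*(-26), -79) = 1/37262 - 1*(-25) = 1/37262 + 25 = 931551/37262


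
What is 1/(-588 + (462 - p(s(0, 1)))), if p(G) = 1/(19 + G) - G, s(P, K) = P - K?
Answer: -18/2287 ≈ -0.0078706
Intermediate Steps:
1/(-588 + (462 - p(s(0, 1)))) = 1/(-588 + (462 - (1 - (0 - 1*1)² - 19*(0 - 1*1))/(19 + (0 - 1*1)))) = 1/(-588 + (462 - (1 - (0 - 1)² - 19*(0 - 1))/(19 + (0 - 1)))) = 1/(-588 + (462 - (1 - 1*(-1)² - 19*(-1))/(19 - 1))) = 1/(-588 + (462 - (1 - 1*1 + 19)/18)) = 1/(-588 + (462 - (1 - 1 + 19)/18)) = 1/(-588 + (462 - 19/18)) = 1/(-588 + 8297/18) = 1/(-2287/18) = -18/2287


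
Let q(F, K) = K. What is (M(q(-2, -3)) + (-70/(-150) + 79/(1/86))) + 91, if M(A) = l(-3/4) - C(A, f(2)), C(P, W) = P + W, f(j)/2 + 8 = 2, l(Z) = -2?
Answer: 103477/15 ≈ 6898.5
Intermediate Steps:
f(j) = -12 (f(j) = -16 + 2*2 = -16 + 4 = -12)
M(A) = 10 - A (M(A) = -2 - (A - 12) = -2 - (-12 + A) = -2 + (12 - A) = 10 - A)
(M(q(-2, -3)) + (-70/(-150) + 79/(1/86))) + 91 = ((10 - 1*(-3)) + (-70/(-150) + 79/(1/86))) + 91 = ((10 + 3) + (-70*(-1/150) + 79/(1/86))) + 91 = (13 + (7/15 + 79*86)) + 91 = (13 + (7/15 + 6794)) + 91 = (13 + 101917/15) + 91 = 102112/15 + 91 = 103477/15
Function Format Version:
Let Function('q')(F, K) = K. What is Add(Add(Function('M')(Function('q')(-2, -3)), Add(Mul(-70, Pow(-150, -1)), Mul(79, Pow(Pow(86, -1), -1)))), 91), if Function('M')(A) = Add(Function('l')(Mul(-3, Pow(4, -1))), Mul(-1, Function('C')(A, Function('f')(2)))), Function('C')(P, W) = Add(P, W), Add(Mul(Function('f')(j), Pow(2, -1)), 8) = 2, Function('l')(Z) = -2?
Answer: Rational(103477, 15) ≈ 6898.5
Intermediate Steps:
Function('f')(j) = -12 (Function('f')(j) = Add(-16, Mul(2, 2)) = Add(-16, 4) = -12)
Function('M')(A) = Add(10, Mul(-1, A)) (Function('M')(A) = Add(-2, Mul(-1, Add(A, -12))) = Add(-2, Mul(-1, Add(-12, A))) = Add(-2, Add(12, Mul(-1, A))) = Add(10, Mul(-1, A)))
Add(Add(Function('M')(Function('q')(-2, -3)), Add(Mul(-70, Pow(-150, -1)), Mul(79, Pow(Pow(86, -1), -1)))), 91) = Add(Add(Add(10, Mul(-1, -3)), Add(Mul(-70, Pow(-150, -1)), Mul(79, Pow(Pow(86, -1), -1)))), 91) = Add(Add(Add(10, 3), Add(Mul(-70, Rational(-1, 150)), Mul(79, Pow(Rational(1, 86), -1)))), 91) = Add(Add(13, Add(Rational(7, 15), Mul(79, 86))), 91) = Add(Add(13, Add(Rational(7, 15), 6794)), 91) = Add(Add(13, Rational(101917, 15)), 91) = Add(Rational(102112, 15), 91) = Rational(103477, 15)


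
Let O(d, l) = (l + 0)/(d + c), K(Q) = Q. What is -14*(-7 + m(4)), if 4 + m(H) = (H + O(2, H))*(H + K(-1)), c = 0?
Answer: -98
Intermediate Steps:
O(d, l) = l/d (O(d, l) = (l + 0)/(d + 0) = l/d)
m(H) = -4 + 3*H*(-1 + H)/2 (m(H) = -4 + (H + H/2)*(H - 1) = -4 + (H + H*(½))*(-1 + H) = -4 + (H + H/2)*(-1 + H) = -4 + (3*H/2)*(-1 + H) = -4 + 3*H*(-1 + H)/2)
-14*(-7 + m(4)) = -14*(-7 + (-4 - 3/2*4 + (3/2)*4²)) = -14*(-7 + (-4 - 6 + (3/2)*16)) = -14*(-7 + (-4 - 6 + 24)) = -14*(-7 + 14) = -14*7 = -98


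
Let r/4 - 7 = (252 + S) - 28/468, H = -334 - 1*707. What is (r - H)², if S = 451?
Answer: 206160494401/13689 ≈ 1.5060e+7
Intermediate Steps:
H = -1041 (H = -334 - 707 = -1041)
r = 332252/117 (r = 28 + 4*((252 + 451) - 28/468) = 28 + 4*(703 - 28*1/468) = 28 + 4*(703 - 7/117) = 28 + 4*(82244/117) = 28 + 328976/117 = 332252/117 ≈ 2839.8)
(r - H)² = (332252/117 - 1*(-1041))² = (332252/117 + 1041)² = (454049/117)² = 206160494401/13689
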